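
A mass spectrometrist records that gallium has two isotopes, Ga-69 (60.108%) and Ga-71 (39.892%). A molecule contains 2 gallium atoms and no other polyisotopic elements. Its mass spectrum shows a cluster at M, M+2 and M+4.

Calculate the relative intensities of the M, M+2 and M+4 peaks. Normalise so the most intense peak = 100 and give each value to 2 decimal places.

Each Ga atom is independently Ga-69 (p = 0.60108) or Ga-71 (q = 0.39892); the cluster is the binomial expansion (p + q)^2.
P(M) = 0.60108^2 = 0.361297
P(M+2) = 2 × 0.60108^1 × 0.39892^1 = 0.479566
P(M+4) = 0.39892^2 = 0.159137
The M+2 peak is largest (0.479566); scaling to 100 gives 75.34 : 100.00 : 33.18.

75.34 : 100.00 : 33.18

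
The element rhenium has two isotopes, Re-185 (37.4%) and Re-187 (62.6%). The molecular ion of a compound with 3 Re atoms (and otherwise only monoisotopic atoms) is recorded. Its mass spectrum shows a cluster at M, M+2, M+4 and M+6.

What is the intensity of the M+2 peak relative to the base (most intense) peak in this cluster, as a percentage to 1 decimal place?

Term probabilities: M 0.0523, M+2 0.2627, M+4 0.4397, M+6 0.2453. Base peak = M+4.
P(M+4) = C(3,2) × 0.374^1 × 0.626^2 = 3 × 0.3740 × 0.391876 = 0.439685 (base)
P(M+2) = C(3,1) × 0.374^2 × 0.626^1 = 3 × 0.139876 × 0.6260 = 0.262687
Relative intensity = 0.262687 / 0.439685 × 100 = 59.7

59.7%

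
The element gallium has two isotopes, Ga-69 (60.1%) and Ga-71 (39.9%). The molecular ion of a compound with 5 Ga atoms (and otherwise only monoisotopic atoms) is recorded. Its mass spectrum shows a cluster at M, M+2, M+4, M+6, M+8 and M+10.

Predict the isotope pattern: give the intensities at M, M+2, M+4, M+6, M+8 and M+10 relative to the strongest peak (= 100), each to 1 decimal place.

Expanding (0.601 + 0.399)^5:
P(M) = 0.601^5 = 0.078410
P(M+2) = 5 × 0.601^4 × 0.399^1 = 0.260280
P(M+4) = 10 × 0.601^3 × 0.399^2 = 0.345596
P(M+6) = 10 × 0.601^2 × 0.399^3 = 0.229439
P(M+8) = 5 × 0.601^1 × 0.399^4 = 0.076162
P(M+10) = 0.399^5 = 0.010113
The M+4 peak is largest (0.345596); scaling to 100 gives 22.7 : 75.3 : 100.0 : 66.4 : 22.0 : 2.9.

22.7 : 75.3 : 100.0 : 66.4 : 22.0 : 2.9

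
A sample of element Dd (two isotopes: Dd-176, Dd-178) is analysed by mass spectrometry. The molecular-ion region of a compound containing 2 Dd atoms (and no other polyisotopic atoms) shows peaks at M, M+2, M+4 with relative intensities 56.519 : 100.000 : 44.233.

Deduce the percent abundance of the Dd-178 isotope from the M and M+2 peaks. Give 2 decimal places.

46.94%

Write p for the Dd-176 fraction. I(M+2)/I(M) = [C(2,1)·p^1·(1−p)] / p^2 = 2·(1−p)/p = 100.000/56.519 = 1.7693
(1−p)/p = 1.7693/2 = 0.8847  ⇒  p = 1/(1 + 0.8847) = 0.5306
Dd-176: 53.06%, Dd-178: 46.94%.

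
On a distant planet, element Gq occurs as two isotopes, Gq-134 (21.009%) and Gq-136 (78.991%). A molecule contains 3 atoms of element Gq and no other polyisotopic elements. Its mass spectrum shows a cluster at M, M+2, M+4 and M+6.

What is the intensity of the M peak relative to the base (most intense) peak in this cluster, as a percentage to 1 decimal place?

Term probabilities: M 0.0093, M+2 0.1046, M+4 0.3933, M+6 0.4929. Base peak = M+6.
P(M+6) = C(3,3) × 0.21009^0 × 0.78991^3 = 1 × 1.0000 × 0.49287051 = 0.492871 (base)
P(M) = C(3,0) × 0.21009^3 × 0.78991^0 = 1 × 0.00927291 × 1.0000 = 0.009273
Relative intensity = 0.009273 / 0.492871 × 100 = 1.9

1.9%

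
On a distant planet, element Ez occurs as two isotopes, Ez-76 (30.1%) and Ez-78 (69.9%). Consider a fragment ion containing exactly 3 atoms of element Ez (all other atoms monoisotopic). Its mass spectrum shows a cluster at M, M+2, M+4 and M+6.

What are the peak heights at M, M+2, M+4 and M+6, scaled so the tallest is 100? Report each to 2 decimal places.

6.18 : 43.06 : 100.00 : 77.41

The 3 Ez atoms are independent, so intensities follow the terms of (0.301 + 0.699)^3.
P(M) = 0.301^3 = 0.027271
P(M+2) = 3 × 0.301^2 × 0.699^1 = 0.189990
P(M+4) = 3 × 0.301^1 × 0.699^2 = 0.441207
P(M+6) = 0.699^3 = 0.341532
The M+4 peak is largest (0.441207); scaling to 100 gives 6.18 : 43.06 : 100.00 : 77.41.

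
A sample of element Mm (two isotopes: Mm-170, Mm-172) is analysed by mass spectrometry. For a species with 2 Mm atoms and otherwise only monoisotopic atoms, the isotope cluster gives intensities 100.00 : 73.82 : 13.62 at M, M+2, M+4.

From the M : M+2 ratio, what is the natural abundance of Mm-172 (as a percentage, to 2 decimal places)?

26.96%

Write p for the Mm-170 fraction. I(M+2)/I(M) = [C(2,1)·p^1·(1−p)] / p^2 = 2·(1−p)/p = 73.82/100.00 = 0.7382
(1−p)/p = 0.7382/2 = 0.3691  ⇒  p = 1/(1 + 0.3691) = 0.7304
Mm-170: 73.04%, Mm-172: 26.96%.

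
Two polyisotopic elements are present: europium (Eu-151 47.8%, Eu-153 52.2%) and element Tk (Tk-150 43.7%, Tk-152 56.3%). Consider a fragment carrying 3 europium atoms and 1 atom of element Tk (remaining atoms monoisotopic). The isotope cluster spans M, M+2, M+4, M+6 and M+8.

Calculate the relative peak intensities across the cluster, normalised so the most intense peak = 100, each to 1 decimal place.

Europium pattern (n=3): 0.10921535 : 0.35780594 : 0.39074206 : 0.14223665
Element Tk pattern (n=1): 0.4370 : 0.5630
Convolve the two distributions (both contribute in 2-u steps):
  M: 0.10921535×0.4370 = 0.047727
  M+2: 0.10921535×0.5630 + 0.35780594×0.4370 = 0.217849
  M+4: 0.35780594×0.5630 + 0.39074206×0.4370 = 0.372199
  M+6: 0.39074206×0.5630 + 0.14223665×0.4370 = 0.282145
  M+8: 0.14223665×0.5630 = 0.080079
Scale to base peak (0.372199) = 100: 12.8 : 58.5 : 100.0 : 75.8 : 21.5

12.8 : 58.5 : 100.0 : 75.8 : 21.5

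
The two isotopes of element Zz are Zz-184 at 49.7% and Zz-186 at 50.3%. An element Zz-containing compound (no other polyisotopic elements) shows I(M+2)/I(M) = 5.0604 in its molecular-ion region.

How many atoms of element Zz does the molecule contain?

5

The M+2/M ratio from n Zz atoms is n · q/p = n · 0.503/0.497.
n = 5.0604 × 0.497/0.503 = 5.00 ≈ 5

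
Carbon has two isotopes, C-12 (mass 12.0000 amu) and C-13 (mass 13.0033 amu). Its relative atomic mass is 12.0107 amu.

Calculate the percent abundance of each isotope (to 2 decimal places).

Writing the weighted mean with unknown fraction x of C-12:
12.0000·x + 13.0033·(1 − x) = 12.0107
(12.0000 − 13.0033)·x = 12.0107 − 13.0033
x = -0.9926 / -1.0033 = 0.98934 → 98.93% C-12, 1.07% C-13.

C-12: 98.93%, C-13: 1.07%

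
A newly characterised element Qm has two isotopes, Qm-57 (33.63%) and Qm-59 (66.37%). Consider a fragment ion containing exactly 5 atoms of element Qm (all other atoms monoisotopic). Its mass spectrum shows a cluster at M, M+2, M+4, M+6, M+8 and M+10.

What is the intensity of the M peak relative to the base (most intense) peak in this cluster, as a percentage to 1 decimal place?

Binomial terms of (0.3363 + 0.6637)^5: M 0.0043, M+2 0.0424, M+4 0.1675, M+6 0.3307, M+8 0.3263, M+10 0.1288 → M+6 is the base peak.
P(M+6) = C(5,3) × 0.3363^2 × 0.6637^3 = 10 × 0.11309769 × 0.29235832 = 0.330651 (base)
P(M) = C(5,0) × 0.3363^5 × 0.6637^0 = 1 × 0.00430164 × 1.0000 = 0.004302
Relative intensity = 0.004302 / 0.330651 × 100 = 1.3

1.3%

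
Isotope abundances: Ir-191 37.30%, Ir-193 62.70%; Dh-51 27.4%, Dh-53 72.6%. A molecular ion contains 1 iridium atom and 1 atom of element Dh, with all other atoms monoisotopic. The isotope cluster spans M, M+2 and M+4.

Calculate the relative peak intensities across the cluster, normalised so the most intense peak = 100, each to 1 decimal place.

22.5 : 97.2 : 100.0

Iridium pattern (n=1): 0.3730 : 0.6270
Element Dh pattern (n=1): 0.2740 : 0.7260
Convolve the two distributions (both contribute in 2-u steps):
  M: 0.3730×0.2740 = 0.102202
  M+2: 0.3730×0.7260 + 0.6270×0.2740 = 0.442596
  M+4: 0.6270×0.7260 = 0.455202
Scale to base peak (0.455202) = 100: 22.5 : 97.2 : 100.0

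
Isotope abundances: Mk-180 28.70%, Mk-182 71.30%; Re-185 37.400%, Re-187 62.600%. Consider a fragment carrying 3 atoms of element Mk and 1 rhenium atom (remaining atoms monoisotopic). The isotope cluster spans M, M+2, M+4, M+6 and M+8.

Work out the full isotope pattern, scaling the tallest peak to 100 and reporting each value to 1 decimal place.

2.2 : 19.7 : 66.9 : 100.0 : 55.4

Element Mk pattern (n=3): 0.0236399 : 0.17618729 : 0.43770571 : 0.3624671
Rhenium pattern (n=1): 0.3740 : 0.6260
Convolve the two distributions (both contribute in 2-u steps):
  M: 0.0236399×0.3740 = 0.008841
  M+2: 0.0236399×0.6260 + 0.17618729×0.3740 = 0.080693
  M+4: 0.17618729×0.6260 + 0.43770571×0.3740 = 0.273995
  M+6: 0.43770571×0.6260 + 0.3624671×0.3740 = 0.409566
  M+8: 0.3624671×0.6260 = 0.226904
Scale to base peak (0.409566) = 100: 2.2 : 19.7 : 66.9 : 100.0 : 55.4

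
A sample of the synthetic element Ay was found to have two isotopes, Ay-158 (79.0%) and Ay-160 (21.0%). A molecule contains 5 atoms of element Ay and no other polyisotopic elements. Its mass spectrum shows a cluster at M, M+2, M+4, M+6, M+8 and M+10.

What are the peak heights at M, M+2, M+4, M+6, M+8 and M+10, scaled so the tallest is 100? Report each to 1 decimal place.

The 5 Ay atoms are independent, so intensities follow the terms of (0.790 + 0.210)^5.
P(M) = 0.790^5 = 0.307706
P(M+2) = 5 × 0.790^4 × 0.210^1 = 0.408976
P(M+4) = 10 × 0.790^3 × 0.210^2 = 0.217430
P(M+6) = 10 × 0.790^2 × 0.210^3 = 0.057798
P(M+8) = 5 × 0.790^1 × 0.210^4 = 0.007682
P(M+10) = 0.210^5 = 0.000408
The M+2 peak is largest (0.408976); scaling to 100 gives 75.2 : 100.0 : 53.2 : 14.1 : 1.9 : 0.1.

75.2 : 100.0 : 53.2 : 14.1 : 1.9 : 0.1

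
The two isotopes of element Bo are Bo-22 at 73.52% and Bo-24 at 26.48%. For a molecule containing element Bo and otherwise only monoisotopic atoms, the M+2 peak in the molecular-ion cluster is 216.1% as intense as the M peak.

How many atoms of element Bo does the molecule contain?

The M+2/M ratio from n Bo atoms is n · q/p = n · 0.2648/0.7352.
n = 2.161 × 0.7352/0.2648 = 6.00 ≈ 6

6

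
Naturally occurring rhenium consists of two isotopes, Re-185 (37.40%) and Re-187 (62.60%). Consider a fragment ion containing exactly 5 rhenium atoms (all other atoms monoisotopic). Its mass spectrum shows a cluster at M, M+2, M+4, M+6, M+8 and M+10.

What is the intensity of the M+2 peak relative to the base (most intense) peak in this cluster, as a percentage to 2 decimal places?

(0.3740 + 0.6260)^5 gives M 0.0073, M+2 0.0612, M+4 0.2050, M+6 0.3431, M+8 0.2872, M+10 0.0961; the largest is M+6.
P(M+6) = C(5,3) × 0.3740^2 × 0.6260^3 = 10 × 0.139876 × 0.24531438 = 0.343136 (base)
P(M+2) = C(5,1) × 0.3740^4 × 0.6260^1 = 5 × 0.0195653 × 0.6260 = 0.061239
Relative intensity = 0.061239 / 0.343136 × 100 = 17.85

17.85%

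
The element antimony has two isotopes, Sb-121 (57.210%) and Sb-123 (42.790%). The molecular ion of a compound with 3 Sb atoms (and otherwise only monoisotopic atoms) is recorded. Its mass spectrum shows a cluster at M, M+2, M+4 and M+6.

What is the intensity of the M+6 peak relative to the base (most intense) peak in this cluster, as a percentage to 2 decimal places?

18.65%

(0.57210 + 0.42790)^3 gives M 0.1872, M+2 0.4202, M+4 0.3143, M+6 0.0783; the largest is M+2.
P(M+2) = C(3,1) × 0.57210^2 × 0.42790^1 = 3 × 0.32729841 × 0.4279 = 0.420153 (base)
P(M+6) = C(3,3) × 0.57210^0 × 0.42790^3 = 1 × 1.0000 × 0.07834781 = 0.078348
Relative intensity = 0.078348 / 0.420153 × 100 = 18.65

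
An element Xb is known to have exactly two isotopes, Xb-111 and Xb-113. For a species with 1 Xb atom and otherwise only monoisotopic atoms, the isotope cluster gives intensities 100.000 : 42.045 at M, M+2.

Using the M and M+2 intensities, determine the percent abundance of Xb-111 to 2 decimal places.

If p is the fraction of Xb that is Xb-111, then I(M+2)/I(M) = [C(1,1)·p^0·(1−p)] / p^1 = 1·(1−p)/p = 42.045/100.000 = 0.4204
(1−p)/p = 0.4204/1 = 0.4204  ⇒  p = 1/(1 + 0.4204) = 0.7040
Xb-111: 70.40%, Xb-113: 29.60%.

70.40%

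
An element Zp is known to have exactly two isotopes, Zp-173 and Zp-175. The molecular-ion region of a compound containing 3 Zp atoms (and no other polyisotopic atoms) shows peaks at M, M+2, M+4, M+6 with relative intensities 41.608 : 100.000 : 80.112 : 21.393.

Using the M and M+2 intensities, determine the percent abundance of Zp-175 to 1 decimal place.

Let p = fractional abundance of Zp-173. I(M+2)/I(M) = [C(3,1)·p^2·(1−p)] / p^3 = 3·(1−p)/p = 100.000/41.608 = 2.4034
(1−p)/p = 2.4034/3 = 0.8011  ⇒  p = 1/(1 + 0.8011) = 0.5552
Zp-173: 55.5%, Zp-175: 44.5%.

44.5%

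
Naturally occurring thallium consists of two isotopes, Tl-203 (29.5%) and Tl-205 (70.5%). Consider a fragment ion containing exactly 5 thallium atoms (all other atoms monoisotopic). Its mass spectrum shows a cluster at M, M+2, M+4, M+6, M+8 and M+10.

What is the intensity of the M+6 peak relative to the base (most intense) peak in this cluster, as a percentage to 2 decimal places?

83.69%

Binomial terms of (0.295 + 0.705)^5: M 0.0022, M+2 0.0267, M+4 0.1276, M+6 0.3049, M+8 0.3644, M+10 0.1742 → M+8 is the base peak.
P(M+8) = C(5,4) × 0.295^1 × 0.705^4 = 5 × 0.2950 × 0.24703385 = 0.364375 (base)
P(M+6) = C(5,3) × 0.295^2 × 0.705^3 = 10 × 0.087025 × 0.35040263 = 0.304938
Relative intensity = 0.304938 / 0.364375 × 100 = 83.69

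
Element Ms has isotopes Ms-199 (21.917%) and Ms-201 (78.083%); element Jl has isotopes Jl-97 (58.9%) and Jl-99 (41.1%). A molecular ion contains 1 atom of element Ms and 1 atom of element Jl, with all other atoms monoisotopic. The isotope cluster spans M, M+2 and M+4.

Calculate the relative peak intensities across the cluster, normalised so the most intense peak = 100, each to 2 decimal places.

23.47 : 100.00 : 58.35

Element Ms pattern (n=1): 0.21917 : 0.78083
Element Jl pattern (n=1): 0.5890 : 0.4110
Convolve the two distributions (both contribute in 2-u steps):
  M: 0.21917×0.5890 = 0.129091
  M+2: 0.21917×0.4110 + 0.78083×0.5890 = 0.549988
  M+4: 0.78083×0.4110 = 0.320921
Scale to base peak (0.549988) = 100: 23.47 : 100.00 : 58.35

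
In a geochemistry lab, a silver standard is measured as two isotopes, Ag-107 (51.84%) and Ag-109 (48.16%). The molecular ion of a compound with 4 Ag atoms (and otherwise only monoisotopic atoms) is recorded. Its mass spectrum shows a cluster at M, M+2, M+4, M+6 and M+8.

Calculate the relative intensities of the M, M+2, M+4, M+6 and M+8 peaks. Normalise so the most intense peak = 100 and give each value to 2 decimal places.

19.31 : 71.76 : 100.00 : 61.93 : 14.38

Each Ag atom is independently Ag-107 (p = 0.5184) or Ag-109 (q = 0.4816); the cluster is the binomial expansion (p + q)^4.
P(M) = 0.5184^4 = 0.072220
P(M+2) = 4 × 0.5184^3 × 0.4816^1 = 0.268375
P(M+4) = 6 × 0.5184^2 × 0.4816^2 = 0.373985
P(M+6) = 4 × 0.5184^1 × 0.4816^3 = 0.231624
P(M+8) = 0.4816^4 = 0.053795
The M+4 peak is largest (0.373985); scaling to 100 gives 19.31 : 71.76 : 100.00 : 61.93 : 14.38.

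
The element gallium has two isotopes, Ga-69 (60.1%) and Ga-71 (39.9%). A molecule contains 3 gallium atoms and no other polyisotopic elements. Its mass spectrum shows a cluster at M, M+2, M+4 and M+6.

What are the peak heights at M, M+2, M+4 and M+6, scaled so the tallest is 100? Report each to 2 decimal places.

50.21 : 100.00 : 66.39 : 14.69

Expanding (0.601 + 0.399)^3:
P(M) = 0.601^3 = 0.217082
P(M+2) = 3 × 0.601^2 × 0.399^1 = 0.432358
P(M+4) = 3 × 0.601^1 × 0.399^2 = 0.287039
P(M+6) = 0.399^3 = 0.063521
The M+2 peak is largest (0.432358); scaling to 100 gives 50.21 : 100.00 : 66.39 : 14.69.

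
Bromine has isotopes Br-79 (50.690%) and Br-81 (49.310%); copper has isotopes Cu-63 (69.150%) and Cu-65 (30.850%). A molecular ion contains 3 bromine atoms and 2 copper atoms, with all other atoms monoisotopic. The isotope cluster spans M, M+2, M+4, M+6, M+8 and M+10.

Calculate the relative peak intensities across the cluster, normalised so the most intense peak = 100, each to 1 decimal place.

Bromine pattern (n=3): 0.13024674 : 0.3801026 : 0.36975457 : 0.11989609
Copper pattern (n=2): 0.47817225 : 0.4266555 : 0.09517225
Convolve the two distributions (both contribute in 2-u steps):
  M: 0.13024674×0.47817225 = 0.062280
  M+2: 0.13024674×0.4266555 + 0.3801026×0.47817225 = 0.237325
  M+4: 0.13024674×0.09517225 + 0.3801026×0.4266555 + 0.36975457×0.47817225 = 0.351375
  M+6: 0.3801026×0.09517225 + 0.36975457×0.4266555 + 0.11989609×0.47817225 = 0.251264
  M+8: 0.36975457×0.09517225 + 0.11989609×0.4266555 = 0.086345
  M+10: 0.11989609×0.09517225 = 0.011411
Scale to base peak (0.351375) = 100: 17.7 : 67.5 : 100.0 : 71.5 : 24.6 : 3.2

17.7 : 67.5 : 100.0 : 71.5 : 24.6 : 3.2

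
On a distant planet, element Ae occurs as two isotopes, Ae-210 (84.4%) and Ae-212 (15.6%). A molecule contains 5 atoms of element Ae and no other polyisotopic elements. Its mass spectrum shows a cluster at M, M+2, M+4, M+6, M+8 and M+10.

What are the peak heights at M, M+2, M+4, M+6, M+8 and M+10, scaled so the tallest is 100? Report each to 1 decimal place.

Each Ae atom is independently Ae-210 (p = 0.844) or Ae-212 (q = 0.156); the cluster is the binomial expansion (p + q)^5.
P(M) = 0.844^5 = 0.428265
P(M+2) = 5 × 0.844^4 × 0.156^1 = 0.395790
P(M+4) = 10 × 0.844^3 × 0.156^2 = 0.146311
P(M+6) = 10 × 0.844^2 × 0.156^3 = 0.027043
P(M+8) = 5 × 0.844^1 × 0.156^4 = 0.002499
P(M+10) = 0.156^5 = 0.000092
The M peak is largest (0.428265); scaling to 100 gives 100.0 : 92.4 : 34.2 : 6.3 : 0.6 : 0.0.

100.0 : 92.4 : 34.2 : 6.3 : 0.6 : 0.0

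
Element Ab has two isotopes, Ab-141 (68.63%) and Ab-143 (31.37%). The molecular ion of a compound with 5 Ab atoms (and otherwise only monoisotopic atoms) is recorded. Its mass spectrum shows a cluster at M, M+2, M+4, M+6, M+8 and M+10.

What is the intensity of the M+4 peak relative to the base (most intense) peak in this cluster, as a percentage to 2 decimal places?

Binomial terms of (0.6863 + 0.3137)^5: M 0.1523, M+2 0.3480, M+4 0.3181, M+6 0.1454, M+8 0.0332, M+10 0.0030 → M+2 is the base peak.
P(M+2) = C(5,1) × 0.6863^4 × 0.3137^1 = 5 × 0.22184824 × 0.3137 = 0.347969 (base)
P(M+4) = C(5,2) × 0.6863^3 × 0.3137^2 = 10 × 0.32325258 × 0.09840769 = 0.318105
Relative intensity = 0.318105 / 0.347969 × 100 = 91.42

91.42%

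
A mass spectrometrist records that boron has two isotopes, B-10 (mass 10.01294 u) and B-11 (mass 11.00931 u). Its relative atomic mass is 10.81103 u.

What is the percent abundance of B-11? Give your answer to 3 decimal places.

80.100%

With x = fraction of B-10 (so B-11 is 1 − x):
10.01294·x + 11.00931·(1 − x) = 10.81103
(10.01294 − 11.00931)·x = 10.81103 − 11.00931
x = -0.19828 / -0.99637 = 0.19900 → 19.900% B-10, 80.100% B-11.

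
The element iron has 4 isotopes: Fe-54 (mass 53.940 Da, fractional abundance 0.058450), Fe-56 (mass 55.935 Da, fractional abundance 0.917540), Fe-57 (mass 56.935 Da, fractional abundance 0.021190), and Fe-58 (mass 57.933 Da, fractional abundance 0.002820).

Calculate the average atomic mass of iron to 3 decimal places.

Average mass = Σ (abundance × isotope mass) = 0.058450 × 53.940 + 0.917540 × 55.935 + 0.021190 × 56.935 + 0.002820 × 57.933
= 3.1528 + 51.3226 + 1.2065 + 0.1634 = 55.8453 Da

55.845 Da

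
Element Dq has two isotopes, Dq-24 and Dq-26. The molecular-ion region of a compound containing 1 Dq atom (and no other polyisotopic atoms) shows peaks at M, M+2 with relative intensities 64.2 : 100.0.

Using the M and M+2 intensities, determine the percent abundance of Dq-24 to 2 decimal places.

Write p for the Dq-24 fraction. I(M+2)/I(M) = [C(1,1)·p^0·(1−p)] / p^1 = 1·(1−p)/p = 100.0/64.2 = 1.5576
(1−p)/p = 1.5576/1 = 1.5576  ⇒  p = 1/(1 + 1.5576) = 0.3910
Dq-24: 39.10%, Dq-26: 60.90%.

39.10%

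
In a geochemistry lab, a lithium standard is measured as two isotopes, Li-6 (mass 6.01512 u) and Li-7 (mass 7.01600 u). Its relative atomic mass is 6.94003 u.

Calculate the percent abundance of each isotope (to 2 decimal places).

Li-6: 7.59%, Li-7: 92.41%

Let x be the fractional abundance of Li-6; then Li-7 has abundance 1 − x.
6.01512·x + 7.01600·(1 − x) = 6.94003
(6.01512 − 7.01600)·x = 6.94003 − 7.01600
x = -0.07597 / -1.00088 = 0.07590 → 7.59% Li-6, 92.41% Li-7.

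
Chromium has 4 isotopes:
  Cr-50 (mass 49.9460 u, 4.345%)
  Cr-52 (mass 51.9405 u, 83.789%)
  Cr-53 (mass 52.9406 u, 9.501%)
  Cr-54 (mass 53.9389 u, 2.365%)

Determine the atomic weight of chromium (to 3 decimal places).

51.996 u

Ar = Σ fᵢ·mᵢ = 0.04345 × 49.9460 + 0.83789 × 51.9405 + 0.09501 × 52.9406 + 0.02365 × 53.9389
= 2.17015 + 43.52043 + 5.02989 + 1.27565 = 51.99612 u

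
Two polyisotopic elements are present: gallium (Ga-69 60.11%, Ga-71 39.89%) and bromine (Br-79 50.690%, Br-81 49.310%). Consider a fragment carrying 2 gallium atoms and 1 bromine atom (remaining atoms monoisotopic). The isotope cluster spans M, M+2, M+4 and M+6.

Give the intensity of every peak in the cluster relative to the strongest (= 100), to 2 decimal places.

43.48 : 100.00 : 75.28 : 18.63

Gallium pattern (n=2): 0.36132121 : 0.47955758 : 0.15912121
Bromine pattern (n=1): 0.5069 : 0.4931
Convolve the two distributions (both contribute in 2-u steps):
  M: 0.36132121×0.5069 = 0.183154
  M+2: 0.36132121×0.4931 + 0.47955758×0.5069 = 0.421255
  M+4: 0.47955758×0.4931 + 0.15912121×0.5069 = 0.317128
  M+6: 0.15912121×0.4931 = 0.078463
Scale to base peak (0.421255) = 100: 43.48 : 100.00 : 75.28 : 18.63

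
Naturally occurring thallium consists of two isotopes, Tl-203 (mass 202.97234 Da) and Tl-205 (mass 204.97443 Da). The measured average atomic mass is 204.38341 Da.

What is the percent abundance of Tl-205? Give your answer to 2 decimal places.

70.48%

Let x be the fractional abundance of Tl-203; then Tl-205 has abundance 1 − x.
202.97234·x + 204.97443·(1 − x) = 204.38341
(202.97234 − 204.97443)·x = 204.38341 − 204.97443
x = -0.59102 / -2.00209 = 0.29520 → 29.52% Tl-203, 70.48% Tl-205.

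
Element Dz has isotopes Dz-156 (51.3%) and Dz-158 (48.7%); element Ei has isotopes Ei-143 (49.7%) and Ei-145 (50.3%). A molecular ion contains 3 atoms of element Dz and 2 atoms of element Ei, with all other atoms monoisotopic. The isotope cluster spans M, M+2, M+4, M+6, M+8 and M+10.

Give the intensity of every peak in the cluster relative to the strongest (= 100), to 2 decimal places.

Element Dz pattern (n=3): 0.1350057 : 0.38448991 : 0.36500309 : 0.1155013
Element Ei pattern (n=2): 0.247009 : 0.499982 : 0.253009
Convolve the two distributions (both contribute in 2-u steps):
  M: 0.1350057×0.247009 = 0.033348
  M+2: 0.1350057×0.499982 + 0.38448991×0.247009 = 0.162473
  M+4: 0.1350057×0.253009 + 0.38448991×0.499982 + 0.36500309×0.247009 = 0.316555
  M+6: 0.38448991×0.253009 + 0.36500309×0.499982 + 0.1155013×0.247009 = 0.308304
  M+8: 0.36500309×0.253009 + 0.1155013×0.499982 = 0.150098
  M+10: 0.1155013×0.253009 = 0.029223
Scale to base peak (0.316555) = 100: 10.53 : 51.33 : 100.00 : 97.39 : 47.42 : 9.23

10.53 : 51.33 : 100.00 : 97.39 : 47.42 : 9.23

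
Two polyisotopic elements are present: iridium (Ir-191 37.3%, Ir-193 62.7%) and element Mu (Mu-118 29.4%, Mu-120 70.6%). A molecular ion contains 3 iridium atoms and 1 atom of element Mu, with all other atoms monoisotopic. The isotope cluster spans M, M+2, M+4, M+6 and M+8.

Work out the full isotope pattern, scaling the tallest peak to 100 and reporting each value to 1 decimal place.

4.0 : 29.7 : 82.0 : 100.0 : 45.4

Iridium pattern (n=3): 0.05189512 : 0.26170165 : 0.43991135 : 0.24649188
Element Mu pattern (n=1): 0.2940 : 0.7060
Convolve the two distributions (both contribute in 2-u steps):
  M: 0.05189512×0.2940 = 0.015257
  M+2: 0.05189512×0.7060 + 0.26170165×0.2940 = 0.113578
  M+4: 0.26170165×0.7060 + 0.43991135×0.2940 = 0.314095
  M+6: 0.43991135×0.7060 + 0.24649188×0.2940 = 0.383046
  M+8: 0.24649188×0.7060 = 0.174023
Scale to base peak (0.383046) = 100: 4.0 : 29.7 : 82.0 : 100.0 : 45.4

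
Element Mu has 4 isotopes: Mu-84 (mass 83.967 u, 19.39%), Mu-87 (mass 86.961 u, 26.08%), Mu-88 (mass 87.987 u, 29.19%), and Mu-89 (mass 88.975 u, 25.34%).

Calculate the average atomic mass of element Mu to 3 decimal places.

Weight each isotope mass by its fractional abundance: 0.1939 × 83.967 + 0.2608 × 86.961 + 0.2919 × 87.987 + 0.2534 × 88.975
= 16.2812 + 22.6794 + 25.6834 + 22.5463 = 87.1903 u

87.190 u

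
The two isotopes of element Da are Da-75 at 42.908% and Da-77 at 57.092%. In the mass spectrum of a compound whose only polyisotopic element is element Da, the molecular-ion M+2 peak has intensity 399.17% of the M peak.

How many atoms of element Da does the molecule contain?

The M+2/M ratio from n Da atoms is n · q/p = n · 0.57092/0.42908.
n = 3.9917 × 0.42908/0.57092 = 3.00 ≈ 3

3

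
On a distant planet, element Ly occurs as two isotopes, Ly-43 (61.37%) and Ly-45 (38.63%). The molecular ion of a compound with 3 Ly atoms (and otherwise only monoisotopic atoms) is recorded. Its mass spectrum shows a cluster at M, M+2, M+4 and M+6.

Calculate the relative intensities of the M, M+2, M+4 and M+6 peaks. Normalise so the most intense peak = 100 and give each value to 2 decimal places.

Expanding (0.6137 + 0.3863)^3:
P(M) = 0.6137^3 = 0.231136
P(M+2) = 3 × 0.6137^2 × 0.3863^1 = 0.436474
P(M+4) = 3 × 0.6137^1 × 0.3863^2 = 0.274743
P(M+6) = 0.3863^3 = 0.057647
The M+2 peak is largest (0.436474); scaling to 100 gives 52.96 : 100.00 : 62.95 : 13.21.

52.96 : 100.00 : 62.95 : 13.21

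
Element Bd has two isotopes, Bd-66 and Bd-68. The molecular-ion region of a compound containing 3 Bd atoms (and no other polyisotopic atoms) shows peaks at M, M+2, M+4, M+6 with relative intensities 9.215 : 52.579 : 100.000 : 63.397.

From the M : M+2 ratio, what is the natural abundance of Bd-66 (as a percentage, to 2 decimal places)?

34.46%

Let p = fractional abundance of Bd-66. I(M+2)/I(M) = [C(3,1)·p^2·(1−p)] / p^3 = 3·(1−p)/p = 52.579/9.215 = 5.7058
(1−p)/p = 5.7058/3 = 1.9019  ⇒  p = 1/(1 + 1.9019) = 0.3446
Bd-66: 34.46%, Bd-68: 65.54%.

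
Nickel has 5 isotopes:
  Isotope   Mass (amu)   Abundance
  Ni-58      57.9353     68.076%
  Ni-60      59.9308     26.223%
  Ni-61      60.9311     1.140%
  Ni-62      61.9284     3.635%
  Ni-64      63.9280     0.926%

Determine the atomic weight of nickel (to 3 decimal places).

Average mass = Σ (abundance × isotope mass) = 0.68076 × 57.9353 + 0.26223 × 59.9308 + 0.01140 × 60.9311 + 0.03635 × 61.9284 + 0.00926 × 63.9280
= 39.44003 + 15.71565 + 0.69461 + 2.25110 + 0.59197 = 58.69336 amu

58.693 amu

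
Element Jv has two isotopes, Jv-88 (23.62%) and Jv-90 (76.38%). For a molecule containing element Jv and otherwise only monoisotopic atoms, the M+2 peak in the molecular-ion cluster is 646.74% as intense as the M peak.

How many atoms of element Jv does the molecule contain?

The M+2/M ratio from n Jv atoms is n · q/p = n · 0.7638/0.2362.
n = 6.4674 × 0.2362/0.7638 = 2.00 ≈ 2

2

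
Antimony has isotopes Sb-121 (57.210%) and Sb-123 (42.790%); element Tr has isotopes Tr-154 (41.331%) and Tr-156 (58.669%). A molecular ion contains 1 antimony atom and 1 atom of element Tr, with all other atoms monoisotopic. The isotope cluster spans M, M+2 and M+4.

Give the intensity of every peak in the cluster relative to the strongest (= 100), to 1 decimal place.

Antimony pattern (n=1): 0.5721 : 0.4279
Element Tr pattern (n=1): 0.41331 : 0.58669
Convolve the two distributions (both contribute in 2-u steps):
  M: 0.5721×0.41331 = 0.236455
  M+2: 0.5721×0.58669 + 0.4279×0.41331 = 0.512501
  M+4: 0.4279×0.58669 = 0.251045
Scale to base peak (0.512501) = 100: 46.1 : 100.0 : 49.0

46.1 : 100.0 : 49.0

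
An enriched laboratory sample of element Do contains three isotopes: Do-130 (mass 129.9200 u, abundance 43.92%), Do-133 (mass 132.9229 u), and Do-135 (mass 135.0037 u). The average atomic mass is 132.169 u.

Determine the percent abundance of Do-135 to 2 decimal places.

Let x and y be the fractions of Do-133 and Do-135. Then x + y = 1 − 0.4392 = 0.5608 and 132.9229x + 135.0037y = 132.169 − 0.4392×129.9200 = 75.108136.
Substituting: 132.9229x + 135.0037(0.5608 − x) = 75.108136
(132.9229 − 135.0037)x = -0.60193896  ⇒  x = 0.28928, y = 0.27152
Do-133: 28.93%, Do-135: 27.15%.

27.15%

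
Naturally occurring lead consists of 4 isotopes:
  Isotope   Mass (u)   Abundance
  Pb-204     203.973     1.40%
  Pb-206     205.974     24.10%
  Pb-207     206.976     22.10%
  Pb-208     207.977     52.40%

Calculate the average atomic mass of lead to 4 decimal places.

The abundance-weighted mean is 0.0140 × 203.973 + 0.2410 × 205.974 + 0.2210 × 206.976 + 0.5240 × 207.977
= 2.85562 + 49.63973 + 45.74170 + 108.97995 = 207.21700 u

207.2170 u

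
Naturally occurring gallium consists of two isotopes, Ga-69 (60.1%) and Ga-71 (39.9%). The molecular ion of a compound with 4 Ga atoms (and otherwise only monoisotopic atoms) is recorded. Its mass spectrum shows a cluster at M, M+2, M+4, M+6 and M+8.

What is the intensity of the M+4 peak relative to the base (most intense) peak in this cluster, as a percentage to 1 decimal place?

(0.601 + 0.399)^4 gives M 0.1305, M+2 0.3465, M+4 0.3450, M+6 0.1527, M+8 0.0253; the largest is M+2.
P(M+2) = C(4,1) × 0.601^3 × 0.399^1 = 4 × 0.2170818 × 0.3990 = 0.346463 (base)
P(M+4) = C(4,2) × 0.601^2 × 0.399^2 = 6 × 0.361201 × 0.159201 = 0.345021
Relative intensity = 0.345021 / 0.346463 × 100 = 99.6

99.6%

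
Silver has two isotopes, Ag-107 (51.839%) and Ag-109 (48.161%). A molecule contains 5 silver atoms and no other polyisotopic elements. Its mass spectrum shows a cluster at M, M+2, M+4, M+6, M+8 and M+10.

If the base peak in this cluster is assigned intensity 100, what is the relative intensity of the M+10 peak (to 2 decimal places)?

Binomial terms of (0.51839 + 0.48161)^5: M 0.0374, M+2 0.1739, M+4 0.3231, M+6 0.3002, M+8 0.1394, M+10 0.0259 → M+4 is the base peak.
P(M+4) = C(5,2) × 0.51839^3 × 0.48161^2 = 10 × 0.13930601 × 0.23194819 = 0.323118 (base)
P(M+10) = C(5,5) × 0.51839^0 × 0.48161^5 = 1 × 1.0000 × 0.0259106 = 0.025911
Relative intensity = 0.025911 / 0.323118 × 100 = 8.02

8.02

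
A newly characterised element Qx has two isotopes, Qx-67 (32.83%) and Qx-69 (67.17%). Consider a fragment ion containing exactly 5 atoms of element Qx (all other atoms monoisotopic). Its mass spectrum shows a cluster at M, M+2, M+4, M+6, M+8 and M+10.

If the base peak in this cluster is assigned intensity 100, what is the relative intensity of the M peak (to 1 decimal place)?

Binomial terms of (0.3283 + 0.6717)^5: M 0.0038, M+2 0.0390, M+4 0.1596, M+6 0.3266, M+8 0.3342, M+10 0.1367 → M+8 is the base peak.
P(M+8) = C(5,4) × 0.3283^1 × 0.6717^4 = 5 × 0.3283 × 0.2035642 = 0.334151 (base)
P(M) = C(5,0) × 0.3283^5 × 0.6717^0 = 1 × 0.00381377 × 1.0000 = 0.003814
Relative intensity = 0.003814 / 0.334151 × 100 = 1.1

1.1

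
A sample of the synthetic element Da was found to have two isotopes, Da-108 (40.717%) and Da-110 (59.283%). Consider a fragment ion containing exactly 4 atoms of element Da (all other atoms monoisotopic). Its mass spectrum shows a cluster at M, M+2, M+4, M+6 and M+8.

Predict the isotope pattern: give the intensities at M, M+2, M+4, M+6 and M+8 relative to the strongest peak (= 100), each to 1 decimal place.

7.9 : 45.8 : 100.0 : 97.1 : 35.3

Each Da atom is independently Da-108 (p = 0.40717) or Da-110 (q = 0.59283); the cluster is the binomial expansion (p + q)^4.
P(M) = 0.40717^4 = 0.027485
P(M+2) = 4 × 0.40717^3 × 0.59283^1 = 0.160073
P(M+4) = 6 × 0.40717^2 × 0.59283^2 = 0.349593
P(M+6) = 4 × 0.40717^1 × 0.59283^3 = 0.339333
P(M+8) = 0.59283^4 = 0.123515
The M+4 peak is largest (0.349593); scaling to 100 gives 7.9 : 45.8 : 100.0 : 97.1 : 35.3.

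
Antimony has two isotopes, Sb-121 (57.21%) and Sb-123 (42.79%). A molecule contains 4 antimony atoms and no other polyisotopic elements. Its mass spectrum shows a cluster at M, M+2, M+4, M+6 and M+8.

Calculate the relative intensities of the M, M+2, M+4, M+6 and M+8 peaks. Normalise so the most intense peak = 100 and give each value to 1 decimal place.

29.8 : 89.1 : 100.0 : 49.9 : 9.3

Expanding (0.5721 + 0.4279)^4:
P(M) = 0.5721^4 = 0.107124
P(M+2) = 4 × 0.5721^3 × 0.4279^1 = 0.320493
P(M+4) = 6 × 0.5721^2 × 0.4279^2 = 0.359567
P(M+6) = 4 × 0.5721^1 × 0.4279^3 = 0.179291
P(M+8) = 0.4279^4 = 0.033525
The M+4 peak is largest (0.359567); scaling to 100 gives 29.8 : 89.1 : 100.0 : 49.9 : 9.3.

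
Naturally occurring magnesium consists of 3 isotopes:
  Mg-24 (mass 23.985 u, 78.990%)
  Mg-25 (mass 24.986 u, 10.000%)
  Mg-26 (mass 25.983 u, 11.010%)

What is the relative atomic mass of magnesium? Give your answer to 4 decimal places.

The abundance-weighted mean is 0.78990 × 23.985 + 0.10000 × 24.986 + 0.11010 × 25.983
= 18.94575 + 2.49860 + 2.86073 = 24.30508 u

24.3051 u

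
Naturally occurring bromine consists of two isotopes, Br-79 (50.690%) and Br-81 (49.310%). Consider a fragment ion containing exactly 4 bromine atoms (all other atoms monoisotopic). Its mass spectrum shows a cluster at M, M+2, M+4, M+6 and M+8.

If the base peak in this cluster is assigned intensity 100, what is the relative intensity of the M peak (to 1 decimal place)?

(0.50690 + 0.49310)^4 gives M 0.0660, M+2 0.2569, M+4 0.3749, M+6 0.2431, M+8 0.0591; the largest is M+4.
P(M+4) = C(4,2) × 0.50690^2 × 0.49310^2 = 6 × 0.25694761 × 0.24314761 = 0.374857 (base)
P(M) = C(4,0) × 0.50690^4 × 0.49310^0 = 1 × 0.06602207 × 1.0000 = 0.066022
Relative intensity = 0.066022 / 0.374857 × 100 = 17.6

17.6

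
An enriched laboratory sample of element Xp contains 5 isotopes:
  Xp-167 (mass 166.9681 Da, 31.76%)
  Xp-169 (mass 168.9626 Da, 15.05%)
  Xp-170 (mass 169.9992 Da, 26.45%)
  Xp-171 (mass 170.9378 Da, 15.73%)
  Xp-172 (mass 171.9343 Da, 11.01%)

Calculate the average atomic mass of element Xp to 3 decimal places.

Ar = Σ fᵢ·mᵢ = 0.3176 × 166.9681 + 0.1505 × 168.9626 + 0.2645 × 169.9992 + 0.1573 × 170.9378 + 0.1101 × 171.9343
= 53.02907 + 25.42887 + 44.96479 + 26.88852 + 18.92997 = 169.24122 Da

169.241 Da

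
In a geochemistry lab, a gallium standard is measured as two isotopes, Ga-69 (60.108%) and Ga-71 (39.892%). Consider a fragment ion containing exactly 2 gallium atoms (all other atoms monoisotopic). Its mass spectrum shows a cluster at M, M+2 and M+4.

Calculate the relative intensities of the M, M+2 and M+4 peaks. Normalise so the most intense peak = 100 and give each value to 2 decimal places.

The 2 Ga atoms are independent, so intensities follow the terms of (0.60108 + 0.39892)^2.
P(M) = 0.60108^2 = 0.361297
P(M+2) = 2 × 0.60108^1 × 0.39892^1 = 0.479566
P(M+4) = 0.39892^2 = 0.159137
The M+2 peak is largest (0.479566); scaling to 100 gives 75.34 : 100.00 : 33.18.

75.34 : 100.00 : 33.18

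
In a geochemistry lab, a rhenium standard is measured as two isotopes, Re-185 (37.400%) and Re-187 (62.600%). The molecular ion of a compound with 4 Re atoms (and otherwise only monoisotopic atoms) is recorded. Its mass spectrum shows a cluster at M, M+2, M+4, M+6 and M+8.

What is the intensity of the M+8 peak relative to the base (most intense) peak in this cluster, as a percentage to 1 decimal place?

41.8%

Binomial terms of (0.37400 + 0.62600)^4: M 0.0196, M+2 0.1310, M+4 0.3289, M+6 0.3670, M+8 0.1536 → M+6 is the base peak.
P(M+6) = C(4,3) × 0.37400^1 × 0.62600^3 = 4 × 0.3740 × 0.24531438 = 0.366990 (base)
P(M+8) = C(4,4) × 0.37400^0 × 0.62600^4 = 1 × 1.0000 × 0.1535668 = 0.153567
Relative intensity = 0.153567 / 0.366990 × 100 = 41.8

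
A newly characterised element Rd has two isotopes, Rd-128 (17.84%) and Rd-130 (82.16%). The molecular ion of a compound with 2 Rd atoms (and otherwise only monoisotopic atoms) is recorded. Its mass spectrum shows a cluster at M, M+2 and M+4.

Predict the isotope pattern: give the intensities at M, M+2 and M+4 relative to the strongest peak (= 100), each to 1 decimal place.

4.7 : 43.4 : 100.0

The 2 Rd atoms are independent, so intensities follow the terms of (0.1784 + 0.8216)^2.
P(M) = 0.1784^2 = 0.031827
P(M+2) = 2 × 0.1784^1 × 0.8216^1 = 0.293147
P(M+4) = 0.8216^2 = 0.675027
The M+4 peak is largest (0.675027); scaling to 100 gives 4.7 : 43.4 : 100.0.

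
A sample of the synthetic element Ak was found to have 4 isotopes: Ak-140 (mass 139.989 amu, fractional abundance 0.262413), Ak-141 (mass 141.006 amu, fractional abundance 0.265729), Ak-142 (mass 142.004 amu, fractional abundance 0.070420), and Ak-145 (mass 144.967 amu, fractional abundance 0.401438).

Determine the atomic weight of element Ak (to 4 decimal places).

142.3995 amu

Ar = Σ fᵢ·mᵢ = 0.262413 × 139.989 + 0.265729 × 141.006 + 0.070420 × 142.004 + 0.401438 × 144.967
= 36.73493 + 37.46938 + 9.99992 + 58.19526 = 142.39949 amu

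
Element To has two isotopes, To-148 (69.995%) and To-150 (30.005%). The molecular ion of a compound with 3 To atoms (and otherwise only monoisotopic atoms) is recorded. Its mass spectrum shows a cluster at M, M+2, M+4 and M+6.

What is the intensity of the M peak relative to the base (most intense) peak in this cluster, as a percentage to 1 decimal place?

(0.69995 + 0.30005)^3 gives M 0.3429, M+2 0.4410, M+4 0.1890, M+6 0.0270; the largest is M+2.
P(M+2) = C(3,1) × 0.69995^2 × 0.30005^1 = 3 × 0.48993 × 0.30005 = 0.441010 (base)
P(M) = C(3,0) × 0.69995^3 × 0.30005^0 = 1 × 0.34292651 × 1.0000 = 0.342927
Relative intensity = 0.342927 / 0.441010 × 100 = 77.8

77.8%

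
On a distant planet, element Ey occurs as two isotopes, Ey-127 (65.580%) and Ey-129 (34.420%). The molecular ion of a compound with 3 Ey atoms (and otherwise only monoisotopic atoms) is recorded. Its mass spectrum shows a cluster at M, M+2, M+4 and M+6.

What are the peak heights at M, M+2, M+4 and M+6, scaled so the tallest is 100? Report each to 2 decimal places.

The 3 Ey atoms are independent, so intensities follow the terms of (0.65580 + 0.34420)^3.
P(M) = 0.65580^3 = 0.282042
P(M+2) = 3 × 0.65580^2 × 0.34420^1 = 0.444094
P(M+4) = 3 × 0.65580^1 × 0.34420^2 = 0.233085
P(M+6) = 0.34420^3 = 0.040779
The M+2 peak is largest (0.444094); scaling to 100 gives 63.51 : 100.00 : 52.49 : 9.18.

63.51 : 100.00 : 52.49 : 9.18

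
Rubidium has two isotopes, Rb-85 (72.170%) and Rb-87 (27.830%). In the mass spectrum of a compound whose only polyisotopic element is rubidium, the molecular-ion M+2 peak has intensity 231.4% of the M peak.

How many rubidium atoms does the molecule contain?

6

For n independent Rb atoms, I(M+2)/I(M) = n · (abundance Rb-87) / (abundance Rb-85) = n · 0.27830/0.72170.
n = 2.314 × 0.72170/0.27830 = 6.00 ≈ 6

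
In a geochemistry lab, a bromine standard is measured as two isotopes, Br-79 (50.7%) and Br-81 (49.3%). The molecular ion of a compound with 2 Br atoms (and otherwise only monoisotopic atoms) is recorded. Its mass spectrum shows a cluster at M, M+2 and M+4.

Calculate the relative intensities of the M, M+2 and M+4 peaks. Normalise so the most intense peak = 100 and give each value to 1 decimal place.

51.4 : 100.0 : 48.6

Expanding (0.507 + 0.493)^2:
P(M) = 0.507^2 = 0.257049
P(M+2) = 2 × 0.507^1 × 0.493^1 = 0.499902
P(M+4) = 0.493^2 = 0.243049
The M+2 peak is largest (0.499902); scaling to 100 gives 51.4 : 100.0 : 48.6.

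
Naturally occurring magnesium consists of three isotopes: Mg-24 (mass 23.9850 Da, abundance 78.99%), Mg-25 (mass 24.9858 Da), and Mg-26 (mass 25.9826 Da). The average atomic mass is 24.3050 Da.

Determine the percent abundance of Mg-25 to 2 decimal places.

10.00%

Let x and y be the fractions of Mg-25 and Mg-26. Then x + y = 1 − 0.7899 = 0.2101 and 24.9858x + 25.9826y = 24.3050 − 0.7899×23.9850 = 5.3592485.
Substituting: 24.9858x + 25.9826(0.2101 − x) = 5.3592485
(24.9858 − 25.9826)x = -0.09969576  ⇒  x = 0.10002, y = 0.11008
Mg-25: 10.00%, Mg-26: 11.01%.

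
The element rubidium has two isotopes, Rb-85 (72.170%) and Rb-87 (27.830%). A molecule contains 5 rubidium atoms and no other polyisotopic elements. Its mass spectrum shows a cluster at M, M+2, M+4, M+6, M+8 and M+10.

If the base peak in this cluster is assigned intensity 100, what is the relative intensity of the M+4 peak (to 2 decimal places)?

77.12

(0.72170 + 0.27830)^5 gives M 0.1958, M+2 0.3775, M+4 0.2911, M+6 0.1123, M+8 0.0216, M+10 0.0017; the largest is M+2.
P(M+2) = C(5,1) × 0.72170^4 × 0.27830^1 = 5 × 0.27128565 × 0.2783 = 0.377494 (base)
P(M+4) = C(5,2) × 0.72170^3 × 0.27830^2 = 10 × 0.37589809 × 0.07745089 = 0.291136
Relative intensity = 0.291136 / 0.377494 × 100 = 77.12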